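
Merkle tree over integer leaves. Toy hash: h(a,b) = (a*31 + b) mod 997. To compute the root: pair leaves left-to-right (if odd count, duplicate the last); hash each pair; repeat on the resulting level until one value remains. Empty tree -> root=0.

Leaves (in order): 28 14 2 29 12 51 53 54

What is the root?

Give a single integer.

Answer: 834

Derivation:
L0: [28, 14, 2, 29, 12, 51, 53, 54]
L1: h(28,14)=(28*31+14)%997=882 h(2,29)=(2*31+29)%997=91 h(12,51)=(12*31+51)%997=423 h(53,54)=(53*31+54)%997=700 -> [882, 91, 423, 700]
L2: h(882,91)=(882*31+91)%997=514 h(423,700)=(423*31+700)%997=852 -> [514, 852]
L3: h(514,852)=(514*31+852)%997=834 -> [834]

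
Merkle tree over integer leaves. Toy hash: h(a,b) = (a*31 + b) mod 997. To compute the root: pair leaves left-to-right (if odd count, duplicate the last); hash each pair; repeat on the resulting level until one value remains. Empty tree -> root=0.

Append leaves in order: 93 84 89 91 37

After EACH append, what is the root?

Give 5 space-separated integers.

After append 93 (leaves=[93]):
  L0: [93]
  root=93
After append 84 (leaves=[93, 84]):
  L0: [93, 84]
  L1: h(93,84)=(93*31+84)%997=973 -> [973]
  root=973
After append 89 (leaves=[93, 84, 89]):
  L0: [93, 84, 89]
  L1: h(93,84)=(93*31+84)%997=973 h(89,89)=(89*31+89)%997=854 -> [973, 854]
  L2: h(973,854)=(973*31+854)%997=110 -> [110]
  root=110
After append 91 (leaves=[93, 84, 89, 91]):
  L0: [93, 84, 89, 91]
  L1: h(93,84)=(93*31+84)%997=973 h(89,91)=(89*31+91)%997=856 -> [973, 856]
  L2: h(973,856)=(973*31+856)%997=112 -> [112]
  root=112
After append 37 (leaves=[93, 84, 89, 91, 37]):
  L0: [93, 84, 89, 91, 37]
  L1: h(93,84)=(93*31+84)%997=973 h(89,91)=(89*31+91)%997=856 h(37,37)=(37*31+37)%997=187 -> [973, 856, 187]
  L2: h(973,856)=(973*31+856)%997=112 h(187,187)=(187*31+187)%997=2 -> [112, 2]
  L3: h(112,2)=(112*31+2)%997=483 -> [483]
  root=483

Answer: 93 973 110 112 483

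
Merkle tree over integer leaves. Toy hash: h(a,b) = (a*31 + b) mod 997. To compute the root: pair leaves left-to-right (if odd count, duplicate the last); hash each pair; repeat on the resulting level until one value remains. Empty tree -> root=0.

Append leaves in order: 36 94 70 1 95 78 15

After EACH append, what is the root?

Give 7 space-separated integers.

After append 36 (leaves=[36]):
  L0: [36]
  root=36
After append 94 (leaves=[36, 94]):
  L0: [36, 94]
  L1: h(36,94)=(36*31+94)%997=213 -> [213]
  root=213
After append 70 (leaves=[36, 94, 70]):
  L0: [36, 94, 70]
  L1: h(36,94)=(36*31+94)%997=213 h(70,70)=(70*31+70)%997=246 -> [213, 246]
  L2: h(213,246)=(213*31+246)%997=867 -> [867]
  root=867
After append 1 (leaves=[36, 94, 70, 1]):
  L0: [36, 94, 70, 1]
  L1: h(36,94)=(36*31+94)%997=213 h(70,1)=(70*31+1)%997=177 -> [213, 177]
  L2: h(213,177)=(213*31+177)%997=798 -> [798]
  root=798
After append 95 (leaves=[36, 94, 70, 1, 95]):
  L0: [36, 94, 70, 1, 95]
  L1: h(36,94)=(36*31+94)%997=213 h(70,1)=(70*31+1)%997=177 h(95,95)=(95*31+95)%997=49 -> [213, 177, 49]
  L2: h(213,177)=(213*31+177)%997=798 h(49,49)=(49*31+49)%997=571 -> [798, 571]
  L3: h(798,571)=(798*31+571)%997=384 -> [384]
  root=384
After append 78 (leaves=[36, 94, 70, 1, 95, 78]):
  L0: [36, 94, 70, 1, 95, 78]
  L1: h(36,94)=(36*31+94)%997=213 h(70,1)=(70*31+1)%997=177 h(95,78)=(95*31+78)%997=32 -> [213, 177, 32]
  L2: h(213,177)=(213*31+177)%997=798 h(32,32)=(32*31+32)%997=27 -> [798, 27]
  L3: h(798,27)=(798*31+27)%997=837 -> [837]
  root=837
After append 15 (leaves=[36, 94, 70, 1, 95, 78, 15]):
  L0: [36, 94, 70, 1, 95, 78, 15]
  L1: h(36,94)=(36*31+94)%997=213 h(70,1)=(70*31+1)%997=177 h(95,78)=(95*31+78)%997=32 h(15,15)=(15*31+15)%997=480 -> [213, 177, 32, 480]
  L2: h(213,177)=(213*31+177)%997=798 h(32,480)=(32*31+480)%997=475 -> [798, 475]
  L3: h(798,475)=(798*31+475)%997=288 -> [288]
  root=288

Answer: 36 213 867 798 384 837 288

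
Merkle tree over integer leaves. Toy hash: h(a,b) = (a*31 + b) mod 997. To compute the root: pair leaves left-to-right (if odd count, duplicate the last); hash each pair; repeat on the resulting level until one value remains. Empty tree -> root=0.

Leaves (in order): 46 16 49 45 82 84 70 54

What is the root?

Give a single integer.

Answer: 442

Derivation:
L0: [46, 16, 49, 45, 82, 84, 70, 54]
L1: h(46,16)=(46*31+16)%997=445 h(49,45)=(49*31+45)%997=567 h(82,84)=(82*31+84)%997=632 h(70,54)=(70*31+54)%997=230 -> [445, 567, 632, 230]
L2: h(445,567)=(445*31+567)%997=404 h(632,230)=(632*31+230)%997=879 -> [404, 879]
L3: h(404,879)=(404*31+879)%997=442 -> [442]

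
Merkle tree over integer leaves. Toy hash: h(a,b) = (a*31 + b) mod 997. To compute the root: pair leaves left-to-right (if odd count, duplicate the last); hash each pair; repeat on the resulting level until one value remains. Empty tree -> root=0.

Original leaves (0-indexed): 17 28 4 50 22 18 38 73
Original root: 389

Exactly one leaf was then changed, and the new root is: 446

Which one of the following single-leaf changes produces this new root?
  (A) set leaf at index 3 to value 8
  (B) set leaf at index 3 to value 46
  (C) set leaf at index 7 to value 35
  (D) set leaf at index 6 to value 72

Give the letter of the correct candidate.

Original leaves: [17, 28, 4, 50, 22, 18, 38, 73]
Target new root: 446
Try each candidate change and compute the resulting root:
Candidate A: set leaf[3] = 8 -> leaves = [17, 28, 4, 8, 22, 18, 38, 73]
  L0: [17, 28, 4, 8, 22, 18, 38, 73]
  L1: h(17,28)=(17*31+28)%997=555 h(4,8)=(4*31+8)%997=132 h(22,18)=(22*31+18)%997=700 h(38,73)=(38*31+73)%997=254 -> [555, 132, 700, 254]
  L2: h(555,132)=(555*31+132)%997=388 h(700,254)=(700*31+254)%997=20 -> [388, 20]
  L3: h(388,20)=(388*31+20)%997=84 -> [84]
  root = 84 != target 446
Candidate B: set leaf[3] = 46 -> leaves = [17, 28, 4, 46, 22, 18, 38, 73]
  L0: [17, 28, 4, 46, 22, 18, 38, 73]
  L1: h(17,28)=(17*31+28)%997=555 h(4,46)=(4*31+46)%997=170 h(22,18)=(22*31+18)%997=700 h(38,73)=(38*31+73)%997=254 -> [555, 170, 700, 254]
  L2: h(555,170)=(555*31+170)%997=426 h(700,254)=(700*31+254)%997=20 -> [426, 20]
  L3: h(426,20)=(426*31+20)%997=265 -> [265]
  root = 265 != target 446
Candidate C: set leaf[7] = 35 -> leaves = [17, 28, 4, 50, 22, 18, 38, 35]
  L0: [17, 28, 4, 50, 22, 18, 38, 35]
  L1: h(17,28)=(17*31+28)%997=555 h(4,50)=(4*31+50)%997=174 h(22,18)=(22*31+18)%997=700 h(38,35)=(38*31+35)%997=216 -> [555, 174, 700, 216]
  L2: h(555,174)=(555*31+174)%997=430 h(700,216)=(700*31+216)%997=979 -> [430, 979]
  L3: h(430,979)=(430*31+979)%997=351 -> [351]
  root = 351 != target 446
Candidate D: set leaf[6] = 72 -> leaves = [17, 28, 4, 50, 22, 18, 72, 73]
  L0: [17, 28, 4, 50, 22, 18, 72, 73]
  L1: h(17,28)=(17*31+28)%997=555 h(4,50)=(4*31+50)%997=174 h(22,18)=(22*31+18)%997=700 h(72,73)=(72*31+73)%997=311 -> [555, 174, 700, 311]
  L2: h(555,174)=(555*31+174)%997=430 h(700,311)=(700*31+311)%997=77 -> [430, 77]
  L3: h(430,77)=(430*31+77)%997=446 -> [446]
  root = 446 == target 446  ** MATCH **
Candidate D produces the target root.

Answer: D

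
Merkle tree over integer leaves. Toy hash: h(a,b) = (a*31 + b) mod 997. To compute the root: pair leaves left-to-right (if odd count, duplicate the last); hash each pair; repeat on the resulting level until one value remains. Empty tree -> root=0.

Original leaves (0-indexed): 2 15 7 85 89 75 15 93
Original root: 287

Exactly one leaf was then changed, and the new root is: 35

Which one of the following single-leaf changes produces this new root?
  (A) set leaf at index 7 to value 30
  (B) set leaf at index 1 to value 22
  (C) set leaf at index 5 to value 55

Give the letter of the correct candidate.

Answer: B

Derivation:
Original leaves: [2, 15, 7, 85, 89, 75, 15, 93]
Target new root: 35
Try each candidate change and compute the resulting root:
Candidate A: set leaf[7] = 30 -> leaves = [2, 15, 7, 85, 89, 75, 15, 30]
  L0: [2, 15, 7, 85, 89, 75, 15, 30]
  L1: h(2,15)=(2*31+15)%997=77 h(7,85)=(7*31+85)%997=302 h(89,75)=(89*31+75)%997=840 h(15,30)=(15*31+30)%997=495 -> [77, 302, 840, 495]
  L2: h(77,302)=(77*31+302)%997=695 h(840,495)=(840*31+495)%997=613 -> [695, 613]
  L3: h(695,613)=(695*31+613)%997=224 -> [224]
  root = 224 != target 35
Candidate B: set leaf[1] = 22 -> leaves = [2, 22, 7, 85, 89, 75, 15, 93]
  L0: [2, 22, 7, 85, 89, 75, 15, 93]
  L1: h(2,22)=(2*31+22)%997=84 h(7,85)=(7*31+85)%997=302 h(89,75)=(89*31+75)%997=840 h(15,93)=(15*31+93)%997=558 -> [84, 302, 840, 558]
  L2: h(84,302)=(84*31+302)%997=912 h(840,558)=(840*31+558)%997=676 -> [912, 676]
  L3: h(912,676)=(912*31+676)%997=35 -> [35]
  root = 35 == target 35  ** MATCH **
Candidate C: set leaf[5] = 55 -> leaves = [2, 15, 7, 85, 89, 55, 15, 93]
  L0: [2, 15, 7, 85, 89, 55, 15, 93]
  L1: h(2,15)=(2*31+15)%997=77 h(7,85)=(7*31+85)%997=302 h(89,55)=(89*31+55)%997=820 h(15,93)=(15*31+93)%997=558 -> [77, 302, 820, 558]
  L2: h(77,302)=(77*31+302)%997=695 h(820,558)=(820*31+558)%997=56 -> [695, 56]
  L3: h(695,56)=(695*31+56)%997=664 -> [664]
  root = 664 != target 35
Candidate B produces the target root.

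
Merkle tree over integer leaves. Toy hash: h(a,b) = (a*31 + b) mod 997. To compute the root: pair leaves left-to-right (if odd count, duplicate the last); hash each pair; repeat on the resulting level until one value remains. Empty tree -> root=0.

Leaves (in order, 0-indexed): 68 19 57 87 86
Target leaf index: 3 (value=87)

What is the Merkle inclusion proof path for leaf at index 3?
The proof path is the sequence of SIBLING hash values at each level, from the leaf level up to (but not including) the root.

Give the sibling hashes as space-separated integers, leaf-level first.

Answer: 57 133 328

Derivation:
L0 (leaves): [68, 19, 57, 87, 86], target index=3
L1: h(68,19)=(68*31+19)%997=133 [pair 0] h(57,87)=(57*31+87)%997=857 [pair 1] h(86,86)=(86*31+86)%997=758 [pair 2] -> [133, 857, 758]
  Sibling for proof at L0: 57
L2: h(133,857)=(133*31+857)%997=992 [pair 0] h(758,758)=(758*31+758)%997=328 [pair 1] -> [992, 328]
  Sibling for proof at L1: 133
L3: h(992,328)=(992*31+328)%997=173 [pair 0] -> [173]
  Sibling for proof at L2: 328
Root: 173
Proof path (sibling hashes from leaf to root): [57, 133, 328]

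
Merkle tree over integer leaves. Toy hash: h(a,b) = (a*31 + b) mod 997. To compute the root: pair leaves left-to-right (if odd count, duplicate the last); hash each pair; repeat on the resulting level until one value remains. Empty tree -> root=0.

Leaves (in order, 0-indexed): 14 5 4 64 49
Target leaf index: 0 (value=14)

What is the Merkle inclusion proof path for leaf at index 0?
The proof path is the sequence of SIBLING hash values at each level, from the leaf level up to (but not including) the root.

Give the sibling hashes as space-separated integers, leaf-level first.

L0 (leaves): [14, 5, 4, 64, 49], target index=0
L1: h(14,5)=(14*31+5)%997=439 [pair 0] h(4,64)=(4*31+64)%997=188 [pair 1] h(49,49)=(49*31+49)%997=571 [pair 2] -> [439, 188, 571]
  Sibling for proof at L0: 5
L2: h(439,188)=(439*31+188)%997=836 [pair 0] h(571,571)=(571*31+571)%997=326 [pair 1] -> [836, 326]
  Sibling for proof at L1: 188
L3: h(836,326)=(836*31+326)%997=320 [pair 0] -> [320]
  Sibling for proof at L2: 326
Root: 320
Proof path (sibling hashes from leaf to root): [5, 188, 326]

Answer: 5 188 326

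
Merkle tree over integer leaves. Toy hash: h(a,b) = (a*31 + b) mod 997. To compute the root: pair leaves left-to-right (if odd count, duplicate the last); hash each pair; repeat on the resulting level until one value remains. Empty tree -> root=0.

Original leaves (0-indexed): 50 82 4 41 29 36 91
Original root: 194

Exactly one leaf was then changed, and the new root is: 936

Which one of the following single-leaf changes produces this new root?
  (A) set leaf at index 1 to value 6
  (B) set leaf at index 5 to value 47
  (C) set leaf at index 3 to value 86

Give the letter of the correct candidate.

Original leaves: [50, 82, 4, 41, 29, 36, 91]
Target new root: 936
Try each candidate change and compute the resulting root:
Candidate A: set leaf[1] = 6 -> leaves = [50, 6, 4, 41, 29, 36, 91]
  L0: [50, 6, 4, 41, 29, 36, 91]
  L1: h(50,6)=(50*31+6)%997=559 h(4,41)=(4*31+41)%997=165 h(29,36)=(29*31+36)%997=935 h(91,91)=(91*31+91)%997=918 -> [559, 165, 935, 918]
  L2: h(559,165)=(559*31+165)%997=545 h(935,918)=(935*31+918)%997=990 -> [545, 990]
  L3: h(545,990)=(545*31+990)%997=936 -> [936]
  root = 936 == target 936  ** MATCH **
Candidate B: set leaf[5] = 47 -> leaves = [50, 82, 4, 41, 29, 47, 91]
  L0: [50, 82, 4, 41, 29, 47, 91]
  L1: h(50,82)=(50*31+82)%997=635 h(4,41)=(4*31+41)%997=165 h(29,47)=(29*31+47)%997=946 h(91,91)=(91*31+91)%997=918 -> [635, 165, 946, 918]
  L2: h(635,165)=(635*31+165)%997=907 h(946,918)=(946*31+918)%997=334 -> [907, 334]
  L3: h(907,334)=(907*31+334)%997=535 -> [535]
  root = 535 != target 936
Candidate C: set leaf[3] = 86 -> leaves = [50, 82, 4, 86, 29, 36, 91]
  L0: [50, 82, 4, 86, 29, 36, 91]
  L1: h(50,82)=(50*31+82)%997=635 h(4,86)=(4*31+86)%997=210 h(29,36)=(29*31+36)%997=935 h(91,91)=(91*31+91)%997=918 -> [635, 210, 935, 918]
  L2: h(635,210)=(635*31+210)%997=952 h(935,918)=(935*31+918)%997=990 -> [952, 990]
  L3: h(952,990)=(952*31+990)%997=592 -> [592]
  root = 592 != target 936
Candidate A produces the target root.

Answer: A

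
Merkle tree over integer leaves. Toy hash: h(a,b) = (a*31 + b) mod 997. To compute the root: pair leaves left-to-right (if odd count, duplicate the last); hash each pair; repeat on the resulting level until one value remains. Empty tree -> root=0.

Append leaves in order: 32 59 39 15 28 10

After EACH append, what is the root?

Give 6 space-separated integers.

Answer: 32 54 928 904 864 288

Derivation:
After append 32 (leaves=[32]):
  L0: [32]
  root=32
After append 59 (leaves=[32, 59]):
  L0: [32, 59]
  L1: h(32,59)=(32*31+59)%997=54 -> [54]
  root=54
After append 39 (leaves=[32, 59, 39]):
  L0: [32, 59, 39]
  L1: h(32,59)=(32*31+59)%997=54 h(39,39)=(39*31+39)%997=251 -> [54, 251]
  L2: h(54,251)=(54*31+251)%997=928 -> [928]
  root=928
After append 15 (leaves=[32, 59, 39, 15]):
  L0: [32, 59, 39, 15]
  L1: h(32,59)=(32*31+59)%997=54 h(39,15)=(39*31+15)%997=227 -> [54, 227]
  L2: h(54,227)=(54*31+227)%997=904 -> [904]
  root=904
After append 28 (leaves=[32, 59, 39, 15, 28]):
  L0: [32, 59, 39, 15, 28]
  L1: h(32,59)=(32*31+59)%997=54 h(39,15)=(39*31+15)%997=227 h(28,28)=(28*31+28)%997=896 -> [54, 227, 896]
  L2: h(54,227)=(54*31+227)%997=904 h(896,896)=(896*31+896)%997=756 -> [904, 756]
  L3: h(904,756)=(904*31+756)%997=864 -> [864]
  root=864
After append 10 (leaves=[32, 59, 39, 15, 28, 10]):
  L0: [32, 59, 39, 15, 28, 10]
  L1: h(32,59)=(32*31+59)%997=54 h(39,15)=(39*31+15)%997=227 h(28,10)=(28*31+10)%997=878 -> [54, 227, 878]
  L2: h(54,227)=(54*31+227)%997=904 h(878,878)=(878*31+878)%997=180 -> [904, 180]
  L3: h(904,180)=(904*31+180)%997=288 -> [288]
  root=288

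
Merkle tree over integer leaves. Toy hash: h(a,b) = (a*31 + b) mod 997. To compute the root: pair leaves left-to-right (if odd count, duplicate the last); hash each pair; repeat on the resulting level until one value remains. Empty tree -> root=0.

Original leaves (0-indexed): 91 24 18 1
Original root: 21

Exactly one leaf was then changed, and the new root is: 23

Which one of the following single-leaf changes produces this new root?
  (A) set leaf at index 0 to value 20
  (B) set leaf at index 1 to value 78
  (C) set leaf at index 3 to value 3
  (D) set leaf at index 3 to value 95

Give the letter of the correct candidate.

Original leaves: [91, 24, 18, 1]
Target new root: 23
Try each candidate change and compute the resulting root:
Candidate A: set leaf[0] = 20 -> leaves = [20, 24, 18, 1]
  L0: [20, 24, 18, 1]
  L1: h(20,24)=(20*31+24)%997=644 h(18,1)=(18*31+1)%997=559 -> [644, 559]
  L2: h(644,559)=(644*31+559)%997=583 -> [583]
  root = 583 != target 23
Candidate B: set leaf[1] = 78 -> leaves = [91, 78, 18, 1]
  L0: [91, 78, 18, 1]
  L1: h(91,78)=(91*31+78)%997=905 h(18,1)=(18*31+1)%997=559 -> [905, 559]
  L2: h(905,559)=(905*31+559)%997=698 -> [698]
  root = 698 != target 23
Candidate C: set leaf[3] = 3 -> leaves = [91, 24, 18, 3]
  L0: [91, 24, 18, 3]
  L1: h(91,24)=(91*31+24)%997=851 h(18,3)=(18*31+3)%997=561 -> [851, 561]
  L2: h(851,561)=(851*31+561)%997=23 -> [23]
  root = 23 == target 23  ** MATCH **
Candidate D: set leaf[3] = 95 -> leaves = [91, 24, 18, 95]
  L0: [91, 24, 18, 95]
  L1: h(91,24)=(91*31+24)%997=851 h(18,95)=(18*31+95)%997=653 -> [851, 653]
  L2: h(851,653)=(851*31+653)%997=115 -> [115]
  root = 115 != target 23
Candidate C produces the target root.

Answer: C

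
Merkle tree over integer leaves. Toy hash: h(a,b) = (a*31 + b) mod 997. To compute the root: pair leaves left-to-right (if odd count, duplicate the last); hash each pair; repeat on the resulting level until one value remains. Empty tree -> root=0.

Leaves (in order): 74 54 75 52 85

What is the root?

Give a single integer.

Answer: 427

Derivation:
L0: [74, 54, 75, 52, 85]
L1: h(74,54)=(74*31+54)%997=354 h(75,52)=(75*31+52)%997=383 h(85,85)=(85*31+85)%997=726 -> [354, 383, 726]
L2: h(354,383)=(354*31+383)%997=390 h(726,726)=(726*31+726)%997=301 -> [390, 301]
L3: h(390,301)=(390*31+301)%997=427 -> [427]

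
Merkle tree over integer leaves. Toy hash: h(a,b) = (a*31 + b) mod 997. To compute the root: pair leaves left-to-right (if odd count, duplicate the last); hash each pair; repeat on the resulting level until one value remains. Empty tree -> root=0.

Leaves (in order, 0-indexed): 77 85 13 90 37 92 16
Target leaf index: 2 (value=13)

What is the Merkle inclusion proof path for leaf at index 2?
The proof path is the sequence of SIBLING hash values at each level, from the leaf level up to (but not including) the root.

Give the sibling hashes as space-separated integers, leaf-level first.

L0 (leaves): [77, 85, 13, 90, 37, 92, 16], target index=2
L1: h(77,85)=(77*31+85)%997=478 [pair 0] h(13,90)=(13*31+90)%997=493 [pair 1] h(37,92)=(37*31+92)%997=242 [pair 2] h(16,16)=(16*31+16)%997=512 [pair 3] -> [478, 493, 242, 512]
  Sibling for proof at L0: 90
L2: h(478,493)=(478*31+493)%997=356 [pair 0] h(242,512)=(242*31+512)%997=38 [pair 1] -> [356, 38]
  Sibling for proof at L1: 478
L3: h(356,38)=(356*31+38)%997=107 [pair 0] -> [107]
  Sibling for proof at L2: 38
Root: 107
Proof path (sibling hashes from leaf to root): [90, 478, 38]

Answer: 90 478 38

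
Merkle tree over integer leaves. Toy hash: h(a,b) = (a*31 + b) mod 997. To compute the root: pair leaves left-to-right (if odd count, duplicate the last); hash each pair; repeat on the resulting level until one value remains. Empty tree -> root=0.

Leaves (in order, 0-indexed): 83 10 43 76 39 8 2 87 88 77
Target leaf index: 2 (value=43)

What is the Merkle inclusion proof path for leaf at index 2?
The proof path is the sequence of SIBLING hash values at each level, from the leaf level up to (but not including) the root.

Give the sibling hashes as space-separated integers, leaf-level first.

L0 (leaves): [83, 10, 43, 76, 39, 8, 2, 87, 88, 77], target index=2
L1: h(83,10)=(83*31+10)%997=589 [pair 0] h(43,76)=(43*31+76)%997=412 [pair 1] h(39,8)=(39*31+8)%997=220 [pair 2] h(2,87)=(2*31+87)%997=149 [pair 3] h(88,77)=(88*31+77)%997=811 [pair 4] -> [589, 412, 220, 149, 811]
  Sibling for proof at L0: 76
L2: h(589,412)=(589*31+412)%997=725 [pair 0] h(220,149)=(220*31+149)%997=987 [pair 1] h(811,811)=(811*31+811)%997=30 [pair 2] -> [725, 987, 30]
  Sibling for proof at L1: 589
L3: h(725,987)=(725*31+987)%997=531 [pair 0] h(30,30)=(30*31+30)%997=960 [pair 1] -> [531, 960]
  Sibling for proof at L2: 987
L4: h(531,960)=(531*31+960)%997=472 [pair 0] -> [472]
  Sibling for proof at L3: 960
Root: 472
Proof path (sibling hashes from leaf to root): [76, 589, 987, 960]

Answer: 76 589 987 960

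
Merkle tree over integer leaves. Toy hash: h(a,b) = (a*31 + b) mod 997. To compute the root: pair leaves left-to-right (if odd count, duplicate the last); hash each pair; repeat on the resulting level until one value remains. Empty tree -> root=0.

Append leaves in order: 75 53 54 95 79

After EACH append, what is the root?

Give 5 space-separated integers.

Answer: 75 384 671 712 277

Derivation:
After append 75 (leaves=[75]):
  L0: [75]
  root=75
After append 53 (leaves=[75, 53]):
  L0: [75, 53]
  L1: h(75,53)=(75*31+53)%997=384 -> [384]
  root=384
After append 54 (leaves=[75, 53, 54]):
  L0: [75, 53, 54]
  L1: h(75,53)=(75*31+53)%997=384 h(54,54)=(54*31+54)%997=731 -> [384, 731]
  L2: h(384,731)=(384*31+731)%997=671 -> [671]
  root=671
After append 95 (leaves=[75, 53, 54, 95]):
  L0: [75, 53, 54, 95]
  L1: h(75,53)=(75*31+53)%997=384 h(54,95)=(54*31+95)%997=772 -> [384, 772]
  L2: h(384,772)=(384*31+772)%997=712 -> [712]
  root=712
After append 79 (leaves=[75, 53, 54, 95, 79]):
  L0: [75, 53, 54, 95, 79]
  L1: h(75,53)=(75*31+53)%997=384 h(54,95)=(54*31+95)%997=772 h(79,79)=(79*31+79)%997=534 -> [384, 772, 534]
  L2: h(384,772)=(384*31+772)%997=712 h(534,534)=(534*31+534)%997=139 -> [712, 139]
  L3: h(712,139)=(712*31+139)%997=277 -> [277]
  root=277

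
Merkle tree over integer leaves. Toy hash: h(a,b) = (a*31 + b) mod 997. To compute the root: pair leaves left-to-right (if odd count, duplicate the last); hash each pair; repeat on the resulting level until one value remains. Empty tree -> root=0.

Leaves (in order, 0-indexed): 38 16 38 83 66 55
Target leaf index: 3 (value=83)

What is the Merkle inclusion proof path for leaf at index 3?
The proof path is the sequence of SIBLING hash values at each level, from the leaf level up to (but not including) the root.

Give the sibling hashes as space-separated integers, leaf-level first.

Answer: 38 197 433

Derivation:
L0 (leaves): [38, 16, 38, 83, 66, 55], target index=3
L1: h(38,16)=(38*31+16)%997=197 [pair 0] h(38,83)=(38*31+83)%997=264 [pair 1] h(66,55)=(66*31+55)%997=107 [pair 2] -> [197, 264, 107]
  Sibling for proof at L0: 38
L2: h(197,264)=(197*31+264)%997=389 [pair 0] h(107,107)=(107*31+107)%997=433 [pair 1] -> [389, 433]
  Sibling for proof at L1: 197
L3: h(389,433)=(389*31+433)%997=528 [pair 0] -> [528]
  Sibling for proof at L2: 433
Root: 528
Proof path (sibling hashes from leaf to root): [38, 197, 433]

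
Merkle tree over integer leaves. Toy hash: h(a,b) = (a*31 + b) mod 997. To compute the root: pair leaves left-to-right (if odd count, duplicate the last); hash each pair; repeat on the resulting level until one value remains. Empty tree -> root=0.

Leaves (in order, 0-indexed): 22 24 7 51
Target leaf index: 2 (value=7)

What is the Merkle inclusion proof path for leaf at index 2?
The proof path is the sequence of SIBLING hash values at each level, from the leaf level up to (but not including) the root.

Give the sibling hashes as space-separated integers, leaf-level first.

Answer: 51 706

Derivation:
L0 (leaves): [22, 24, 7, 51], target index=2
L1: h(22,24)=(22*31+24)%997=706 [pair 0] h(7,51)=(7*31+51)%997=268 [pair 1] -> [706, 268]
  Sibling for proof at L0: 51
L2: h(706,268)=(706*31+268)%997=220 [pair 0] -> [220]
  Sibling for proof at L1: 706
Root: 220
Proof path (sibling hashes from leaf to root): [51, 706]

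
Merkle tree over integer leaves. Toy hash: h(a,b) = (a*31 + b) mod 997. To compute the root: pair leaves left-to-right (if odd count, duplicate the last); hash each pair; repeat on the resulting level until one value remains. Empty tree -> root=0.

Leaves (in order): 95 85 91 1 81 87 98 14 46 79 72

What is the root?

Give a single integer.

L0: [95, 85, 91, 1, 81, 87, 98, 14, 46, 79, 72]
L1: h(95,85)=(95*31+85)%997=39 h(91,1)=(91*31+1)%997=828 h(81,87)=(81*31+87)%997=604 h(98,14)=(98*31+14)%997=61 h(46,79)=(46*31+79)%997=508 h(72,72)=(72*31+72)%997=310 -> [39, 828, 604, 61, 508, 310]
L2: h(39,828)=(39*31+828)%997=43 h(604,61)=(604*31+61)%997=839 h(508,310)=(508*31+310)%997=106 -> [43, 839, 106]
L3: h(43,839)=(43*31+839)%997=178 h(106,106)=(106*31+106)%997=401 -> [178, 401]
L4: h(178,401)=(178*31+401)%997=934 -> [934]

Answer: 934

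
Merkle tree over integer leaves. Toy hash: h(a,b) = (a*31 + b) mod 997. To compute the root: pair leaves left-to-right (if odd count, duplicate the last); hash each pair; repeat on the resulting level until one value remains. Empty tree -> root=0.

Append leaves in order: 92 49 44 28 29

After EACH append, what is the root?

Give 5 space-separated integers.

After append 92 (leaves=[92]):
  L0: [92]
  root=92
After append 49 (leaves=[92, 49]):
  L0: [92, 49]
  L1: h(92,49)=(92*31+49)%997=907 -> [907]
  root=907
After append 44 (leaves=[92, 49, 44]):
  L0: [92, 49, 44]
  L1: h(92,49)=(92*31+49)%997=907 h(44,44)=(44*31+44)%997=411 -> [907, 411]
  L2: h(907,411)=(907*31+411)%997=612 -> [612]
  root=612
After append 28 (leaves=[92, 49, 44, 28]):
  L0: [92, 49, 44, 28]
  L1: h(92,49)=(92*31+49)%997=907 h(44,28)=(44*31+28)%997=395 -> [907, 395]
  L2: h(907,395)=(907*31+395)%997=596 -> [596]
  root=596
After append 29 (leaves=[92, 49, 44, 28, 29]):
  L0: [92, 49, 44, 28, 29]
  L1: h(92,49)=(92*31+49)%997=907 h(44,28)=(44*31+28)%997=395 h(29,29)=(29*31+29)%997=928 -> [907, 395, 928]
  L2: h(907,395)=(907*31+395)%997=596 h(928,928)=(928*31+928)%997=783 -> [596, 783]
  L3: h(596,783)=(596*31+783)%997=316 -> [316]
  root=316

Answer: 92 907 612 596 316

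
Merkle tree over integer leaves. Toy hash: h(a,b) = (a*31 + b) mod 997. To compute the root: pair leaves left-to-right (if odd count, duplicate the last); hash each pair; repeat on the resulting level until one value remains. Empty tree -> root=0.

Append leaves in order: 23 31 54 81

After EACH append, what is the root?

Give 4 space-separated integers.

Answer: 23 744 864 891

Derivation:
After append 23 (leaves=[23]):
  L0: [23]
  root=23
After append 31 (leaves=[23, 31]):
  L0: [23, 31]
  L1: h(23,31)=(23*31+31)%997=744 -> [744]
  root=744
After append 54 (leaves=[23, 31, 54]):
  L0: [23, 31, 54]
  L1: h(23,31)=(23*31+31)%997=744 h(54,54)=(54*31+54)%997=731 -> [744, 731]
  L2: h(744,731)=(744*31+731)%997=864 -> [864]
  root=864
After append 81 (leaves=[23, 31, 54, 81]):
  L0: [23, 31, 54, 81]
  L1: h(23,31)=(23*31+31)%997=744 h(54,81)=(54*31+81)%997=758 -> [744, 758]
  L2: h(744,758)=(744*31+758)%997=891 -> [891]
  root=891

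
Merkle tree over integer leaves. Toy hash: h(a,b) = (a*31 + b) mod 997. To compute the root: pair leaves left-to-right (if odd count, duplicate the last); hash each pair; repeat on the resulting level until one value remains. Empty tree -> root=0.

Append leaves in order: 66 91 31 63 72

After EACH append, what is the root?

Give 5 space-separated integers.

Answer: 66 143 440 472 624

Derivation:
After append 66 (leaves=[66]):
  L0: [66]
  root=66
After append 91 (leaves=[66, 91]):
  L0: [66, 91]
  L1: h(66,91)=(66*31+91)%997=143 -> [143]
  root=143
After append 31 (leaves=[66, 91, 31]):
  L0: [66, 91, 31]
  L1: h(66,91)=(66*31+91)%997=143 h(31,31)=(31*31+31)%997=992 -> [143, 992]
  L2: h(143,992)=(143*31+992)%997=440 -> [440]
  root=440
After append 63 (leaves=[66, 91, 31, 63]):
  L0: [66, 91, 31, 63]
  L1: h(66,91)=(66*31+91)%997=143 h(31,63)=(31*31+63)%997=27 -> [143, 27]
  L2: h(143,27)=(143*31+27)%997=472 -> [472]
  root=472
After append 72 (leaves=[66, 91, 31, 63, 72]):
  L0: [66, 91, 31, 63, 72]
  L1: h(66,91)=(66*31+91)%997=143 h(31,63)=(31*31+63)%997=27 h(72,72)=(72*31+72)%997=310 -> [143, 27, 310]
  L2: h(143,27)=(143*31+27)%997=472 h(310,310)=(310*31+310)%997=947 -> [472, 947]
  L3: h(472,947)=(472*31+947)%997=624 -> [624]
  root=624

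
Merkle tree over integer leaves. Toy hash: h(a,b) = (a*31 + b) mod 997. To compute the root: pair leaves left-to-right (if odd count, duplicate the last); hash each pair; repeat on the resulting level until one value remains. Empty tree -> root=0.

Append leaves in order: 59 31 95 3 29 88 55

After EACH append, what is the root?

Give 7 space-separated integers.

Answer: 59 863 880 788 286 180 953

Derivation:
After append 59 (leaves=[59]):
  L0: [59]
  root=59
After append 31 (leaves=[59, 31]):
  L0: [59, 31]
  L1: h(59,31)=(59*31+31)%997=863 -> [863]
  root=863
After append 95 (leaves=[59, 31, 95]):
  L0: [59, 31, 95]
  L1: h(59,31)=(59*31+31)%997=863 h(95,95)=(95*31+95)%997=49 -> [863, 49]
  L2: h(863,49)=(863*31+49)%997=880 -> [880]
  root=880
After append 3 (leaves=[59, 31, 95, 3]):
  L0: [59, 31, 95, 3]
  L1: h(59,31)=(59*31+31)%997=863 h(95,3)=(95*31+3)%997=954 -> [863, 954]
  L2: h(863,954)=(863*31+954)%997=788 -> [788]
  root=788
After append 29 (leaves=[59, 31, 95, 3, 29]):
  L0: [59, 31, 95, 3, 29]
  L1: h(59,31)=(59*31+31)%997=863 h(95,3)=(95*31+3)%997=954 h(29,29)=(29*31+29)%997=928 -> [863, 954, 928]
  L2: h(863,954)=(863*31+954)%997=788 h(928,928)=(928*31+928)%997=783 -> [788, 783]
  L3: h(788,783)=(788*31+783)%997=286 -> [286]
  root=286
After append 88 (leaves=[59, 31, 95, 3, 29, 88]):
  L0: [59, 31, 95, 3, 29, 88]
  L1: h(59,31)=(59*31+31)%997=863 h(95,3)=(95*31+3)%997=954 h(29,88)=(29*31+88)%997=987 -> [863, 954, 987]
  L2: h(863,954)=(863*31+954)%997=788 h(987,987)=(987*31+987)%997=677 -> [788, 677]
  L3: h(788,677)=(788*31+677)%997=180 -> [180]
  root=180
After append 55 (leaves=[59, 31, 95, 3, 29, 88, 55]):
  L0: [59, 31, 95, 3, 29, 88, 55]
  L1: h(59,31)=(59*31+31)%997=863 h(95,3)=(95*31+3)%997=954 h(29,88)=(29*31+88)%997=987 h(55,55)=(55*31+55)%997=763 -> [863, 954, 987, 763]
  L2: h(863,954)=(863*31+954)%997=788 h(987,763)=(987*31+763)%997=453 -> [788, 453]
  L3: h(788,453)=(788*31+453)%997=953 -> [953]
  root=953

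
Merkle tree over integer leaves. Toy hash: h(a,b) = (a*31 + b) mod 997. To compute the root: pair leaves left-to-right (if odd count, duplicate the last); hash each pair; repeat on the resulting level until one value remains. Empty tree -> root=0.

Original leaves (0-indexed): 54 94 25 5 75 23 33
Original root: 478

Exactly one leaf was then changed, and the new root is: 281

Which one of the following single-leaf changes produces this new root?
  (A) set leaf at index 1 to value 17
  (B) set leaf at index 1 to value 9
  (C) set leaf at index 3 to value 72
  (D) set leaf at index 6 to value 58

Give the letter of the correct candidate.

Original leaves: [54, 94, 25, 5, 75, 23, 33]
Target new root: 281
Try each candidate change and compute the resulting root:
Candidate A: set leaf[1] = 17 -> leaves = [54, 17, 25, 5, 75, 23, 33]
  L0: [54, 17, 25, 5, 75, 23, 33]
  L1: h(54,17)=(54*31+17)%997=694 h(25,5)=(25*31+5)%997=780 h(75,23)=(75*31+23)%997=354 h(33,33)=(33*31+33)%997=59 -> [694, 780, 354, 59]
  L2: h(694,780)=(694*31+780)%997=360 h(354,59)=(354*31+59)%997=66 -> [360, 66]
  L3: h(360,66)=(360*31+66)%997=259 -> [259]
  root = 259 != target 281
Candidate B: set leaf[1] = 9 -> leaves = [54, 9, 25, 5, 75, 23, 33]
  L0: [54, 9, 25, 5, 75, 23, 33]
  L1: h(54,9)=(54*31+9)%997=686 h(25,5)=(25*31+5)%997=780 h(75,23)=(75*31+23)%997=354 h(33,33)=(33*31+33)%997=59 -> [686, 780, 354, 59]
  L2: h(686,780)=(686*31+780)%997=112 h(354,59)=(354*31+59)%997=66 -> [112, 66]
  L3: h(112,66)=(112*31+66)%997=547 -> [547]
  root = 547 != target 281
Candidate C: set leaf[3] = 72 -> leaves = [54, 94, 25, 72, 75, 23, 33]
  L0: [54, 94, 25, 72, 75, 23, 33]
  L1: h(54,94)=(54*31+94)%997=771 h(25,72)=(25*31+72)%997=847 h(75,23)=(75*31+23)%997=354 h(33,33)=(33*31+33)%997=59 -> [771, 847, 354, 59]
  L2: h(771,847)=(771*31+847)%997=820 h(354,59)=(354*31+59)%997=66 -> [820, 66]
  L3: h(820,66)=(820*31+66)%997=561 -> [561]
  root = 561 != target 281
Candidate D: set leaf[6] = 58 -> leaves = [54, 94, 25, 5, 75, 23, 58]
  L0: [54, 94, 25, 5, 75, 23, 58]
  L1: h(54,94)=(54*31+94)%997=771 h(25,5)=(25*31+5)%997=780 h(75,23)=(75*31+23)%997=354 h(58,58)=(58*31+58)%997=859 -> [771, 780, 354, 859]
  L2: h(771,780)=(771*31+780)%997=753 h(354,859)=(354*31+859)%997=866 -> [753, 866]
  L3: h(753,866)=(753*31+866)%997=281 -> [281]
  root = 281 == target 281  ** MATCH **
Candidate D produces the target root.

Answer: D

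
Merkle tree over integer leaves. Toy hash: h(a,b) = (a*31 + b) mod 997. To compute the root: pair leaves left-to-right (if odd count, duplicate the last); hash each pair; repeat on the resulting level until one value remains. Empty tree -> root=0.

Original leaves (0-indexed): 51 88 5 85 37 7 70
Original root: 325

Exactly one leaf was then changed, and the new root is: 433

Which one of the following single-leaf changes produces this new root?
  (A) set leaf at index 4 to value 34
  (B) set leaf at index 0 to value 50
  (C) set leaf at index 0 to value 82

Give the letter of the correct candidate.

Original leaves: [51, 88, 5, 85, 37, 7, 70]
Target new root: 433
Try each candidate change and compute the resulting root:
Candidate A: set leaf[4] = 34 -> leaves = [51, 88, 5, 85, 34, 7, 70]
  L0: [51, 88, 5, 85, 34, 7, 70]
  L1: h(51,88)=(51*31+88)%997=672 h(5,85)=(5*31+85)%997=240 h(34,7)=(34*31+7)%997=64 h(70,70)=(70*31+70)%997=246 -> [672, 240, 64, 246]
  L2: h(672,240)=(672*31+240)%997=135 h(64,246)=(64*31+246)%997=236 -> [135, 236]
  L3: h(135,236)=(135*31+236)%997=433 -> [433]
  root = 433 == target 433  ** MATCH **
Candidate B: set leaf[0] = 50 -> leaves = [50, 88, 5, 85, 37, 7, 70]
  L0: [50, 88, 5, 85, 37, 7, 70]
  L1: h(50,88)=(50*31+88)%997=641 h(5,85)=(5*31+85)%997=240 h(37,7)=(37*31+7)%997=157 h(70,70)=(70*31+70)%997=246 -> [641, 240, 157, 246]
  L2: h(641,240)=(641*31+240)%997=171 h(157,246)=(157*31+246)%997=128 -> [171, 128]
  L3: h(171,128)=(171*31+128)%997=444 -> [444]
  root = 444 != target 433
Candidate C: set leaf[0] = 82 -> leaves = [82, 88, 5, 85, 37, 7, 70]
  L0: [82, 88, 5, 85, 37, 7, 70]
  L1: h(82,88)=(82*31+88)%997=636 h(5,85)=(5*31+85)%997=240 h(37,7)=(37*31+7)%997=157 h(70,70)=(70*31+70)%997=246 -> [636, 240, 157, 246]
  L2: h(636,240)=(636*31+240)%997=16 h(157,246)=(157*31+246)%997=128 -> [16, 128]
  L3: h(16,128)=(16*31+128)%997=624 -> [624]
  root = 624 != target 433
Candidate A produces the target root.

Answer: A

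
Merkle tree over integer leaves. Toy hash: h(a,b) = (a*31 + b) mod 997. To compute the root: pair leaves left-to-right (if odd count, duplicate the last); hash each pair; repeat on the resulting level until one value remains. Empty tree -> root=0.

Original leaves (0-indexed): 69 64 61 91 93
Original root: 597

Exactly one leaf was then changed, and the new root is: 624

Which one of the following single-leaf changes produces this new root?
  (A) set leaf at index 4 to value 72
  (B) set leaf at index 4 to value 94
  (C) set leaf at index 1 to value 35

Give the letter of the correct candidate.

Original leaves: [69, 64, 61, 91, 93]
Target new root: 624
Try each candidate change and compute the resulting root:
Candidate A: set leaf[4] = 72 -> leaves = [69, 64, 61, 91, 72]
  L0: [69, 64, 61, 91, 72]
  L1: h(69,64)=(69*31+64)%997=209 h(61,91)=(61*31+91)%997=985 h(72,72)=(72*31+72)%997=310 -> [209, 985, 310]
  L2: h(209,985)=(209*31+985)%997=485 h(310,310)=(310*31+310)%997=947 -> [485, 947]
  L3: h(485,947)=(485*31+947)%997=30 -> [30]
  root = 30 != target 624
Candidate B: set leaf[4] = 94 -> leaves = [69, 64, 61, 91, 94]
  L0: [69, 64, 61, 91, 94]
  L1: h(69,64)=(69*31+64)%997=209 h(61,91)=(61*31+91)%997=985 h(94,94)=(94*31+94)%997=17 -> [209, 985, 17]
  L2: h(209,985)=(209*31+985)%997=485 h(17,17)=(17*31+17)%997=544 -> [485, 544]
  L3: h(485,544)=(485*31+544)%997=624 -> [624]
  root = 624 == target 624  ** MATCH **
Candidate C: set leaf[1] = 35 -> leaves = [69, 35, 61, 91, 93]
  L0: [69, 35, 61, 91, 93]
  L1: h(69,35)=(69*31+35)%997=180 h(61,91)=(61*31+91)%997=985 h(93,93)=(93*31+93)%997=982 -> [180, 985, 982]
  L2: h(180,985)=(180*31+985)%997=583 h(982,982)=(982*31+982)%997=517 -> [583, 517]
  L3: h(583,517)=(583*31+517)%997=644 -> [644]
  root = 644 != target 624
Candidate B produces the target root.

Answer: B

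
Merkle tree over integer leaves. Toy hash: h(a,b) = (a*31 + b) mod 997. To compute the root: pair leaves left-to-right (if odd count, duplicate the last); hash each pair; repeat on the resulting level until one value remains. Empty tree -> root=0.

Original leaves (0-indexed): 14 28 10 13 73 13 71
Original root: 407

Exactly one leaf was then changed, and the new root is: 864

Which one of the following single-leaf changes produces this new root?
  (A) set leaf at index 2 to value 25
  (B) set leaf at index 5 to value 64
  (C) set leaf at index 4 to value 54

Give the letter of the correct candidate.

Answer: A

Derivation:
Original leaves: [14, 28, 10, 13, 73, 13, 71]
Target new root: 864
Try each candidate change and compute the resulting root:
Candidate A: set leaf[2] = 25 -> leaves = [14, 28, 25, 13, 73, 13, 71]
  L0: [14, 28, 25, 13, 73, 13, 71]
  L1: h(14,28)=(14*31+28)%997=462 h(25,13)=(25*31+13)%997=788 h(73,13)=(73*31+13)%997=282 h(71,71)=(71*31+71)%997=278 -> [462, 788, 282, 278]
  L2: h(462,788)=(462*31+788)%997=155 h(282,278)=(282*31+278)%997=47 -> [155, 47]
  L3: h(155,47)=(155*31+47)%997=864 -> [864]
  root = 864 == target 864  ** MATCH **
Candidate B: set leaf[5] = 64 -> leaves = [14, 28, 10, 13, 73, 64, 71]
  L0: [14, 28, 10, 13, 73, 64, 71]
  L1: h(14,28)=(14*31+28)%997=462 h(10,13)=(10*31+13)%997=323 h(73,64)=(73*31+64)%997=333 h(71,71)=(71*31+71)%997=278 -> [462, 323, 333, 278]
  L2: h(462,323)=(462*31+323)%997=687 h(333,278)=(333*31+278)%997=631 -> [687, 631]
  L3: h(687,631)=(687*31+631)%997=991 -> [991]
  root = 991 != target 864
Candidate C: set leaf[4] = 54 -> leaves = [14, 28, 10, 13, 54, 13, 71]
  L0: [14, 28, 10, 13, 54, 13, 71]
  L1: h(14,28)=(14*31+28)%997=462 h(10,13)=(10*31+13)%997=323 h(54,13)=(54*31+13)%997=690 h(71,71)=(71*31+71)%997=278 -> [462, 323, 690, 278]
  L2: h(462,323)=(462*31+323)%997=687 h(690,278)=(690*31+278)%997=731 -> [687, 731]
  L3: h(687,731)=(687*31+731)%997=94 -> [94]
  root = 94 != target 864
Candidate A produces the target root.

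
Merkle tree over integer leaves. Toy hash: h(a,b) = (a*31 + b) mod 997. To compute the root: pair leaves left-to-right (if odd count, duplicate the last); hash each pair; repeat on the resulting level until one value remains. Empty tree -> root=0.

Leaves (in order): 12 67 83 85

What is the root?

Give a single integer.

L0: [12, 67, 83, 85]
L1: h(12,67)=(12*31+67)%997=439 h(83,85)=(83*31+85)%997=664 -> [439, 664]
L2: h(439,664)=(439*31+664)%997=315 -> [315]

Answer: 315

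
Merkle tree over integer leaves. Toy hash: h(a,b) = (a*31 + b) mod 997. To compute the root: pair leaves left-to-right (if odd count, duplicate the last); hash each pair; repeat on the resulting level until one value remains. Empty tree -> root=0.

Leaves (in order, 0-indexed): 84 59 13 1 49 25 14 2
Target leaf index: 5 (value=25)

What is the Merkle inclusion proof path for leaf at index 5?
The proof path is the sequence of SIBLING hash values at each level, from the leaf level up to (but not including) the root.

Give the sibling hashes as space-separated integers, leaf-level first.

Answer: 49 436 206

Derivation:
L0 (leaves): [84, 59, 13, 1, 49, 25, 14, 2], target index=5
L1: h(84,59)=(84*31+59)%997=669 [pair 0] h(13,1)=(13*31+1)%997=404 [pair 1] h(49,25)=(49*31+25)%997=547 [pair 2] h(14,2)=(14*31+2)%997=436 [pair 3] -> [669, 404, 547, 436]
  Sibling for proof at L0: 49
L2: h(669,404)=(669*31+404)%997=206 [pair 0] h(547,436)=(547*31+436)%997=444 [pair 1] -> [206, 444]
  Sibling for proof at L1: 436
L3: h(206,444)=(206*31+444)%997=848 [pair 0] -> [848]
  Sibling for proof at L2: 206
Root: 848
Proof path (sibling hashes from leaf to root): [49, 436, 206]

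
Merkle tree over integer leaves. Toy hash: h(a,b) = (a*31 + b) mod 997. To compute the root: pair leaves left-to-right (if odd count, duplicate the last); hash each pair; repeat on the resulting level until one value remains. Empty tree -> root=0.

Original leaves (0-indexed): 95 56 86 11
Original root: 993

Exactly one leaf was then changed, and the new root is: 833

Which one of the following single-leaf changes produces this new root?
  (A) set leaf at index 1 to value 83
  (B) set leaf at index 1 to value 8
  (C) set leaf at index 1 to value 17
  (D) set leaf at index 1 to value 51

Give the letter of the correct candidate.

Answer: A

Derivation:
Original leaves: [95, 56, 86, 11]
Target new root: 833
Try each candidate change and compute the resulting root:
Candidate A: set leaf[1] = 83 -> leaves = [95, 83, 86, 11]
  L0: [95, 83, 86, 11]
  L1: h(95,83)=(95*31+83)%997=37 h(86,11)=(86*31+11)%997=683 -> [37, 683]
  L2: h(37,683)=(37*31+683)%997=833 -> [833]
  root = 833 == target 833  ** MATCH **
Candidate B: set leaf[1] = 8 -> leaves = [95, 8, 86, 11]
  L0: [95, 8, 86, 11]
  L1: h(95,8)=(95*31+8)%997=959 h(86,11)=(86*31+11)%997=683 -> [959, 683]
  L2: h(959,683)=(959*31+683)%997=502 -> [502]
  root = 502 != target 833
Candidate C: set leaf[1] = 17 -> leaves = [95, 17, 86, 11]
  L0: [95, 17, 86, 11]
  L1: h(95,17)=(95*31+17)%997=968 h(86,11)=(86*31+11)%997=683 -> [968, 683]
  L2: h(968,683)=(968*31+683)%997=781 -> [781]
  root = 781 != target 833
Candidate D: set leaf[1] = 51 -> leaves = [95, 51, 86, 11]
  L0: [95, 51, 86, 11]
  L1: h(95,51)=(95*31+51)%997=5 h(86,11)=(86*31+11)%997=683 -> [5, 683]
  L2: h(5,683)=(5*31+683)%997=838 -> [838]
  root = 838 != target 833
Candidate A produces the target root.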